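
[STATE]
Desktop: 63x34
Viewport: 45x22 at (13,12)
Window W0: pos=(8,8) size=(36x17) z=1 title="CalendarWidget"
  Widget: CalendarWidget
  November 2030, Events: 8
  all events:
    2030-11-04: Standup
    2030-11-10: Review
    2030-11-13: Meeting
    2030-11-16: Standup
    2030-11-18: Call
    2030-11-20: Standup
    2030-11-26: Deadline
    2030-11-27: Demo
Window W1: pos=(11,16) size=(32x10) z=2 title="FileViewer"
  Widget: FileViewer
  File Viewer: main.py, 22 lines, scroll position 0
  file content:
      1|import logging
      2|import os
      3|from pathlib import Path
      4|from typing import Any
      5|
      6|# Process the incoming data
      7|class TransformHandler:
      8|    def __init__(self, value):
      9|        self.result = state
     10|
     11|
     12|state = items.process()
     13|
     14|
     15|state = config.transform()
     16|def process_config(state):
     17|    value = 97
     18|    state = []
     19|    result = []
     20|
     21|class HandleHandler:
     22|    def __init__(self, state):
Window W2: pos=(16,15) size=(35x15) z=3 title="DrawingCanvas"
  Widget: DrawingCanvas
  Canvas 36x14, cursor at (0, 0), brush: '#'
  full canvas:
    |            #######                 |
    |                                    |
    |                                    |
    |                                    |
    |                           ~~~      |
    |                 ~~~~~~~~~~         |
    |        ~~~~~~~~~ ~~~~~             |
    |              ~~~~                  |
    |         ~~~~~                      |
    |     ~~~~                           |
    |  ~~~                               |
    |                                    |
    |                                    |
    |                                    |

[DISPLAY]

u We Th Fr Sa Su              ┃              
         1  2  3              ┃              
 5  6  7  8  9 10*            ┃              
2 1┏━━━━━━━━━━━━━━━━━━━━━━━━━━━━━━━━━┓       
━━━┃ DrawingCanvas                   ┃       
Fil┠─────────────────────────────────┨       
───┃+           #######              ┃       
mpo┃                                 ┃       
mpo┃                                 ┃       
rom┃                                 ┃       
rom┃                           ~~~   ┃       
   ┃                 ~~~~~~~~~~      ┃       
 Pr┃        ~~~~~~~~~ ~~~~~          ┃       
━━━┃              ~~~~               ┃       
   ┃         ~~~~~                   ┃       
   ┃     ~~~~                        ┃       
   ┃  ~~~                            ┃       
   ┗━━━━━━━━━━━━━━━━━━━━━━━━━━━━━━━━━┛       
                                             
                                             
                                             
                                             


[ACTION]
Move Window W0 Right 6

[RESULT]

 ┃Mo Tu We Th Fr Sa Su              ┃        
 ┃             1  2  3              ┃        
 ┃ 4*  5  6  7  8  9 10*            ┃        
 ┃1┏━━━━━━━━━━━━━━━━━━━━━━━━━━━━━━━━━┓       
━━━┃ DrawingCanvas                   ┃       
Fil┠─────────────────────────────────┨       
───┃+           #######              ┃       
mpo┃                                 ┃       
mpo┃                                 ┃       
rom┃                                 ┃       
rom┃                           ~~~   ┃       
   ┃                 ~~~~~~~~~~      ┃       
 Pr┃        ~~~~~~~~~ ~~~~~          ┃       
━━━┃              ~~~~               ┃       
   ┃         ~~~~~                   ┃       
   ┃     ~~~~                        ┃       
   ┃  ~~~                            ┃       
   ┗━━━━━━━━━━━━━━━━━━━━━━━━━━━━━━━━━┛       
                                             
                                             
                                             
                                             


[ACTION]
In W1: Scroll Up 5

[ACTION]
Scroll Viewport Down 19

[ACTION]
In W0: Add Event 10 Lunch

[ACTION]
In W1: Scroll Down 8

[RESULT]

 ┃Mo Tu We Th Fr Sa Su              ┃        
 ┃             1  2  3              ┃        
 ┃ 4*  5  6  7  8  9 10*            ┃        
 ┃1┏━━━━━━━━━━━━━━━━━━━━━━━━━━━━━━━━━┓       
━━━┃ DrawingCanvas                   ┃       
Fil┠─────────────────────────────────┨       
───┃+           #######              ┃       
   ┃                                 ┃       
   ┃                                 ┃       
   ┃                                 ┃       
tat┃                           ~~~   ┃       
   ┃                 ~~~~~~~~~~      ┃       
   ┃        ~~~~~~~~~ ~~~~~          ┃       
━━━┃              ~~~~               ┃       
   ┃         ~~~~~                   ┃       
   ┃     ~~~~                        ┃       
   ┃  ~~~                            ┃       
   ┗━━━━━━━━━━━━━━━━━━━━━━━━━━━━━━━━━┛       
                                             
                                             
                                             
                                             


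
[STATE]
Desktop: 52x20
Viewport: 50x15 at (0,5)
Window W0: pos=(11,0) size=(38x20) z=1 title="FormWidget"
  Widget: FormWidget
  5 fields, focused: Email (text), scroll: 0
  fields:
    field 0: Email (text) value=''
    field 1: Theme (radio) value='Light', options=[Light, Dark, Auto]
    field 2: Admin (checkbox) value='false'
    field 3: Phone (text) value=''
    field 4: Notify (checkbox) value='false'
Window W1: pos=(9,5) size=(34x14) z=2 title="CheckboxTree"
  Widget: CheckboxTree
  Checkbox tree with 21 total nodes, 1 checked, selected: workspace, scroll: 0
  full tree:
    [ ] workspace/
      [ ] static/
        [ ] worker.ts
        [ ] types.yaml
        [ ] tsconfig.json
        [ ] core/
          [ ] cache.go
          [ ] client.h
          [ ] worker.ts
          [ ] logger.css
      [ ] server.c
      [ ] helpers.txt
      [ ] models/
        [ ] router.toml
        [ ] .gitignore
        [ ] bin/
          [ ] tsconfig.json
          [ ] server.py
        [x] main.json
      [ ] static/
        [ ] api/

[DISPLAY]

         ┏━━━━━━━━━━━━━━━━━━━━━━━━━━━━━━━━┓     ┃ 
         ┃ CheckboxTree                   ┃    ]┃ 
         ┠────────────────────────────────┨     ┃ 
         ┃>[-] workspace/                 ┃     ┃ 
         ┃   [ ] static/                  ┃     ┃ 
         ┃     [ ] worker.ts              ┃     ┃ 
         ┃     [ ] types.yaml             ┃     ┃ 
         ┃     [ ] tsconfig.json          ┃     ┃ 
         ┃     [ ] core/                  ┃     ┃ 
         ┃       [ ] cache.go             ┃     ┃ 
         ┃       [ ] client.h             ┃     ┃ 
         ┃       [ ] worker.ts            ┃     ┃ 
         ┃       [ ] logger.css           ┃     ┃ 
         ┗━━━━━━━━━━━━━━━━━━━━━━━━━━━━━━━━┛     ┃ 
           ┗━━━━━━━━━━━━━━━━━━━━━━━━━━━━━━━━━━━━┛ 


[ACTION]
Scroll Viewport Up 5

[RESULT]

           ┏━━━━━━━━━━━━━━━━━━━━━━━━━━━━━━━━━━━━┓ 
           ┃ FormWidget                         ┃ 
           ┠────────────────────────────────────┨ 
           ┃> Email:      [                    ]┃ 
           ┃  Theme:      (●) Light  ( ) Dark  (┃ 
         ┏━━━━━━━━━━━━━━━━━━━━━━━━━━━━━━━━┓     ┃ 
         ┃ CheckboxTree                   ┃    ]┃ 
         ┠────────────────────────────────┨     ┃ 
         ┃>[-] workspace/                 ┃     ┃ 
         ┃   [ ] static/                  ┃     ┃ 
         ┃     [ ] worker.ts              ┃     ┃ 
         ┃     [ ] types.yaml             ┃     ┃ 
         ┃     [ ] tsconfig.json          ┃     ┃ 
         ┃     [ ] core/                  ┃     ┃ 
         ┃       [ ] cache.go             ┃     ┃ 


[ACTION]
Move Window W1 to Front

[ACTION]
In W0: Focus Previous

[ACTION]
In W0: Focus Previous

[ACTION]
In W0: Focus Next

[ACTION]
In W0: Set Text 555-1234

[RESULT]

           ┏━━━━━━━━━━━━━━━━━━━━━━━━━━━━━━━━━━━━┓ 
           ┃ FormWidget                         ┃ 
           ┠────────────────────────────────────┨ 
           ┃  Email:      [                    ]┃ 
           ┃  Theme:      (●) Light  ( ) Dark  (┃ 
         ┏━━━━━━━━━━━━━━━━━━━━━━━━━━━━━━━━┓     ┃ 
         ┃ CheckboxTree                   ┃    ]┃ 
         ┠────────────────────────────────┨     ┃ 
         ┃>[-] workspace/                 ┃     ┃ 
         ┃   [ ] static/                  ┃     ┃ 
         ┃     [ ] worker.ts              ┃     ┃ 
         ┃     [ ] types.yaml             ┃     ┃ 
         ┃     [ ] tsconfig.json          ┃     ┃ 
         ┃     [ ] core/                  ┃     ┃ 
         ┃       [ ] cache.go             ┃     ┃ 


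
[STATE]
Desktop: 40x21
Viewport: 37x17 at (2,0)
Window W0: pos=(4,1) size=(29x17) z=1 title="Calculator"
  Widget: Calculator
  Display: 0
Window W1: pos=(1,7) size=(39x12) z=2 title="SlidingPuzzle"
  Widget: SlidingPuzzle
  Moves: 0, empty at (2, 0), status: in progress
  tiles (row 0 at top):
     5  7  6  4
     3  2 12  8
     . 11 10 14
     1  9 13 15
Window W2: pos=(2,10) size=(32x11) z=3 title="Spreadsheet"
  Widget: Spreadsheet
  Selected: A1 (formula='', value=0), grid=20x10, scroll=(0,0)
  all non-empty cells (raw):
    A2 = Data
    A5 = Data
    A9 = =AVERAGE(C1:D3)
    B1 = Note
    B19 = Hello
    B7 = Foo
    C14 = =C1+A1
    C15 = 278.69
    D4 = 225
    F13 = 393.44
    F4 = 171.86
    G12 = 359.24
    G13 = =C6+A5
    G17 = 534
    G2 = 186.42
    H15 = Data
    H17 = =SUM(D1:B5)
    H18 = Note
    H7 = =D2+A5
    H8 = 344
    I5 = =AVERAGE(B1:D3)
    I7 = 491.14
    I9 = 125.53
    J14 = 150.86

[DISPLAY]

                                     
  ┏━━━━━━━━━━━━━━━━━━━━━━━━━━━┓      
  ┃ Calculator                ┃      
  ┠───────────────────────────┨      
  ┃                          0┃      
  ┃┌───┬───┬───┬───┐          ┃      
  ┃│ 7 │ 8 │ 9 │ ÷ │          ┃      
━━━━━━━━━━━━━━━━━━━━━━━━━━━━━━━━━━━━━
 SlidingPuzzle                       
─────────────────────────────────────
┏━━━━━━━━━━━━━━━━━━━━━━━━━━━━━━┓     
┃ Spreadsheet                  ┃     
┠──────────────────────────────┨     
┃A1:                           ┃     
┃       A       B       C      ┃     
┃------------------------------┃     
┃  1      [0]Note           0  ┃     


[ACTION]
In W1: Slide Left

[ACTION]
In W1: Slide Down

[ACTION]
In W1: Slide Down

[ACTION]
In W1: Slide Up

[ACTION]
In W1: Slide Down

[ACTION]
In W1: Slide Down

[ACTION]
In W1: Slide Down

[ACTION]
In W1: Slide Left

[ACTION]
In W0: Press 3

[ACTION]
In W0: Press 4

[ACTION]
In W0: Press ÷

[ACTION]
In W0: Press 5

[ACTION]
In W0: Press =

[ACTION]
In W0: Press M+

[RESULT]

                                     
  ┏━━━━━━━━━━━━━━━━━━━━━━━━━━━┓      
  ┃ Calculator                ┃      
  ┠───────────────────────────┨      
  ┃                        6.8┃      
  ┃┌───┬───┬───┬───┐          ┃      
  ┃│ 7 │ 8 │ 9 │ ÷ │          ┃      
━━━━━━━━━━━━━━━━━━━━━━━━━━━━━━━━━━━━━
 SlidingPuzzle                       
─────────────────────────────────────
┏━━━━━━━━━━━━━━━━━━━━━━━━━━━━━━┓     
┃ Spreadsheet                  ┃     
┠──────────────────────────────┨     
┃A1:                           ┃     
┃       A       B       C      ┃     
┃------------------------------┃     
┃  1      [0]Note           0  ┃     


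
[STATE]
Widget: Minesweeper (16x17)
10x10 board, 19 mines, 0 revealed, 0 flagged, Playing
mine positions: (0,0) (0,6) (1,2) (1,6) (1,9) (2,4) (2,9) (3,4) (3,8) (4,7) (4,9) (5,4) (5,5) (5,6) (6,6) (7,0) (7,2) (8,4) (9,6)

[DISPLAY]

■■■■■■■■■■      
■■■■■■■■■■      
■■■■■■■■■■      
■■■■■■■■■■      
■■■■■■■■■■      
■■■■■■■■■■      
■■■■■■■■■■      
■■■■■■■■■■      
■■■■■■■■■■      
■■■■■■■■■■      
                
                
                
                
                
                
                


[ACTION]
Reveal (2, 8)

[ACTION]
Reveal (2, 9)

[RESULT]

✹■■■■■✹■■■      
■■✹■■■✹■■✹      
■■■■✹■■■3✹      
■■■■✹■■■✹■      
■■■■■■■✹■✹      
■■■■✹✹✹■■■      
■■■■■■✹■■■      
✹■✹■■■■■■■      
■■■■✹■■■■■      
■■■■■■✹■■■      
                
                
                
                
                
                
                


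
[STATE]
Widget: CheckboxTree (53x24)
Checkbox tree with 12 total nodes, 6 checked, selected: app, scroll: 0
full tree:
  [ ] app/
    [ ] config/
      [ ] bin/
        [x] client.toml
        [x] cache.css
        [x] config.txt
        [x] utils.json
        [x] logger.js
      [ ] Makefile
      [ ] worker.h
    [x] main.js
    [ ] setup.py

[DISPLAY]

>[-] app/                                            
   [-] config/                                       
     [x] bin/                                        
       [x] client.toml                               
       [x] cache.css                                 
       [x] config.txt                                
       [x] utils.json                                
       [x] logger.js                                 
     [ ] Makefile                                    
     [ ] worker.h                                    
   [x] main.js                                       
   [ ] setup.py                                      
                                                     
                                                     
                                                     
                                                     
                                                     
                                                     
                                                     
                                                     
                                                     
                                                     
                                                     
                                                     


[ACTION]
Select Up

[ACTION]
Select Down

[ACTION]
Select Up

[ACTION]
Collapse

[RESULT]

>[-] app/                                            
                                                     
                                                     
                                                     
                                                     
                                                     
                                                     
                                                     
                                                     
                                                     
                                                     
                                                     
                                                     
                                                     
                                                     
                                                     
                                                     
                                                     
                                                     
                                                     
                                                     
                                                     
                                                     
                                                     


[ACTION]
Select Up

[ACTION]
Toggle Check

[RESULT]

>[x] app/                                            
                                                     
                                                     
                                                     
                                                     
                                                     
                                                     
                                                     
                                                     
                                                     
                                                     
                                                     
                                                     
                                                     
                                                     
                                                     
                                                     
                                                     
                                                     
                                                     
                                                     
                                                     
                                                     
                                                     


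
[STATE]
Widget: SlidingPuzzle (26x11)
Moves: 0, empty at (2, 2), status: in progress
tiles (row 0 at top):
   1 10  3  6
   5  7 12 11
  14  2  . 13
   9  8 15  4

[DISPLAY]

┌────┬────┬────┬────┐     
│  1 │ 10 │  3 │  6 │     
├────┼────┼────┼────┤     
│  5 │  7 │ 12 │ 11 │     
├────┼────┼────┼────┤     
│ 14 │  2 │    │ 13 │     
├────┼────┼────┼────┤     
│  9 │  8 │ 15 │  4 │     
└────┴────┴────┴────┘     
Moves: 0                  
                          


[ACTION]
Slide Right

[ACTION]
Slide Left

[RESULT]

┌────┬────┬────┬────┐     
│  1 │ 10 │  3 │  6 │     
├────┼────┼────┼────┤     
│  5 │  7 │ 12 │ 11 │     
├────┼────┼────┼────┤     
│ 14 │  2 │    │ 13 │     
├────┼────┼────┼────┤     
│  9 │  8 │ 15 │  4 │     
└────┴────┴────┴────┘     
Moves: 2                  
                          


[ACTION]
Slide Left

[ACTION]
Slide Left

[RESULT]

┌────┬────┬────┬────┐     
│  1 │ 10 │  3 │  6 │     
├────┼────┼────┼────┤     
│  5 │  7 │ 12 │ 11 │     
├────┼────┼────┼────┤     
│ 14 │  2 │ 13 │    │     
├────┼────┼────┼────┤     
│  9 │  8 │ 15 │  4 │     
└────┴────┴────┴────┘     
Moves: 3                  
                          


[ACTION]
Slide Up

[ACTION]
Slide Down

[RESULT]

┌────┬────┬────┬────┐     
│  1 │ 10 │  3 │  6 │     
├────┼────┼────┼────┤     
│  5 │  7 │ 12 │ 11 │     
├────┼────┼────┼────┤     
│ 14 │  2 │ 13 │    │     
├────┼────┼────┼────┤     
│  9 │  8 │ 15 │  4 │     
└────┴────┴────┴────┘     
Moves: 5                  
                          


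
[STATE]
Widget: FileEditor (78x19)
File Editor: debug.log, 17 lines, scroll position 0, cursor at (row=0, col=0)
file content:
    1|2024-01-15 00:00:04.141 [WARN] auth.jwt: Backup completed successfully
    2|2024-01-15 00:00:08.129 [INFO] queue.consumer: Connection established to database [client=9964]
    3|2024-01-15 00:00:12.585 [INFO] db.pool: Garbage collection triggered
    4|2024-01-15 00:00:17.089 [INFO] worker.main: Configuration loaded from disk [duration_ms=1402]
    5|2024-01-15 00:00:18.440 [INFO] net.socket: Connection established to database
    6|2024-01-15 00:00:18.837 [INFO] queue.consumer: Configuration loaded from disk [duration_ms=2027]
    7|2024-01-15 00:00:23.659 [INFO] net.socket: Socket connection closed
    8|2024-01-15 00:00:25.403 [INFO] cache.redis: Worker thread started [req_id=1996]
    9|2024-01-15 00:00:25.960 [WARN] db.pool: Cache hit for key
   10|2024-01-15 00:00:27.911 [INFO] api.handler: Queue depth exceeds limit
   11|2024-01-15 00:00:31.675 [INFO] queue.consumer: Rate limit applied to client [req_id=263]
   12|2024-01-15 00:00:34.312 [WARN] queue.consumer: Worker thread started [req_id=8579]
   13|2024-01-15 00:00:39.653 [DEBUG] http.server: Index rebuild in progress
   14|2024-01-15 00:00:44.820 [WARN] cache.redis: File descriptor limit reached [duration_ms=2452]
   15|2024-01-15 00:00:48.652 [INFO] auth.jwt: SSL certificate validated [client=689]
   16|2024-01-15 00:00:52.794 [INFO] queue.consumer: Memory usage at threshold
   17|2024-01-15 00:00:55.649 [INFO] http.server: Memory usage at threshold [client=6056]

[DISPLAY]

█024-01-15 00:00:04.141 [WARN] auth.jwt: Backup completed successfully       ▲
2024-01-15 00:00:08.129 [INFO] queue.consumer: Connection established to data█
2024-01-15 00:00:12.585 [INFO] db.pool: Garbage collection triggered         ░
2024-01-15 00:00:17.089 [INFO] worker.main: Configuration loaded from disk [d░
2024-01-15 00:00:18.440 [INFO] net.socket: Connection established to database░
2024-01-15 00:00:18.837 [INFO] queue.consumer: Configuration loaded from disk░
2024-01-15 00:00:23.659 [INFO] net.socket: Socket connection closed          ░
2024-01-15 00:00:25.403 [INFO] cache.redis: Worker thread started [req_id=199░
2024-01-15 00:00:25.960 [WARN] db.pool: Cache hit for key                    ░
2024-01-15 00:00:27.911 [INFO] api.handler: Queue depth exceeds limit        ░
2024-01-15 00:00:31.675 [INFO] queue.consumer: Rate limit applied to client [░
2024-01-15 00:00:34.312 [WARN] queue.consumer: Worker thread started [req_id=░
2024-01-15 00:00:39.653 [DEBUG] http.server: Index rebuild in progress       ░
2024-01-15 00:00:44.820 [WARN] cache.redis: File descriptor limit reached [du░
2024-01-15 00:00:48.652 [INFO] auth.jwt: SSL certificate validated [client=68░
2024-01-15 00:00:52.794 [INFO] queue.consumer: Memory usage at threshold     ░
2024-01-15 00:00:55.649 [INFO] http.server: Memory usage at threshold [client░
                                                                             ░
                                                                             ▼


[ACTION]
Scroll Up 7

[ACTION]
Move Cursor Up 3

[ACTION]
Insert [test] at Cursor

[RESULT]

test█024-01-15 00:00:04.141 [WARN] auth.jwt: Backup completed successfully   ▲
2024-01-15 00:00:08.129 [INFO] queue.consumer: Connection established to data█
2024-01-15 00:00:12.585 [INFO] db.pool: Garbage collection triggered         ░
2024-01-15 00:00:17.089 [INFO] worker.main: Configuration loaded from disk [d░
2024-01-15 00:00:18.440 [INFO] net.socket: Connection established to database░
2024-01-15 00:00:18.837 [INFO] queue.consumer: Configuration loaded from disk░
2024-01-15 00:00:23.659 [INFO] net.socket: Socket connection closed          ░
2024-01-15 00:00:25.403 [INFO] cache.redis: Worker thread started [req_id=199░
2024-01-15 00:00:25.960 [WARN] db.pool: Cache hit for key                    ░
2024-01-15 00:00:27.911 [INFO] api.handler: Queue depth exceeds limit        ░
2024-01-15 00:00:31.675 [INFO] queue.consumer: Rate limit applied to client [░
2024-01-15 00:00:34.312 [WARN] queue.consumer: Worker thread started [req_id=░
2024-01-15 00:00:39.653 [DEBUG] http.server: Index rebuild in progress       ░
2024-01-15 00:00:44.820 [WARN] cache.redis: File descriptor limit reached [du░
2024-01-15 00:00:48.652 [INFO] auth.jwt: SSL certificate validated [client=68░
2024-01-15 00:00:52.794 [INFO] queue.consumer: Memory usage at threshold     ░
2024-01-15 00:00:55.649 [INFO] http.server: Memory usage at threshold [client░
                                                                             ░
                                                                             ▼


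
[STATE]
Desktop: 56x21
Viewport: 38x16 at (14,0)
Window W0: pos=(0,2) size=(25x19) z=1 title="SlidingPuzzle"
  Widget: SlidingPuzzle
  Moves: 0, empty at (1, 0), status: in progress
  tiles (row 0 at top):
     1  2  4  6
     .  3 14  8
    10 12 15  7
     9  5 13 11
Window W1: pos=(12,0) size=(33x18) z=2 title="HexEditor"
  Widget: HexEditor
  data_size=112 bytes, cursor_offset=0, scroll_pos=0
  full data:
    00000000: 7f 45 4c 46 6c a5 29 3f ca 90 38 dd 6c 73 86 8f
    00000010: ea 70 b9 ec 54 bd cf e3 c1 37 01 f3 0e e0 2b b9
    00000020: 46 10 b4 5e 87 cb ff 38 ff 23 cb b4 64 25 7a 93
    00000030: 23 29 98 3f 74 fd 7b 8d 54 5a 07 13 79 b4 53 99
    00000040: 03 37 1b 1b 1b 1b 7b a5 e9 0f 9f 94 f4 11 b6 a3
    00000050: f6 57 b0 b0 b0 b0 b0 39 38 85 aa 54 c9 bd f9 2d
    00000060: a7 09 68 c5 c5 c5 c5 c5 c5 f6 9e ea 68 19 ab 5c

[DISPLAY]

━━━━━━━━━━━━━━━━━━━━━━━━━━━━━━┓       
HexEditor                     ┃       
──────────────────────────────┨       
0000000  7F 45 4c 46 6c a5 29 ┃       
0000010  ea 70 b9 ec 54 bd cf ┃       
0000020  46 10 b4 5e 87 cb ff ┃       
0000030  23 29 98 3f 74 fd 7b ┃       
0000040  03 37 1b 1b 1b 1b 7b ┃       
0000050  f6 57 b0 b0 b0 b0 b0 ┃       
0000060  a7 09 68 c5 c5 c5 c5 ┃       
                              ┃       
                              ┃       
                              ┃       
                              ┃       
                              ┃       
                              ┃       


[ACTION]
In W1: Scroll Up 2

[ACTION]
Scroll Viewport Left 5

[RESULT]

   ┏━━━━━━━━━━━━━━━━━━━━━━━━━━━━━━━┓  
   ┃ HexEditor                     ┃  
━━━┠───────────────────────────────┨  
Puz┃00000000  7F 45 4c 46 6c a5 29 ┃  
───┃00000010  ea 70 b9 ec 54 bd cf ┃  
──┬┃00000020  46 10 b4 5e 87 cb ff ┃  
2 │┃00000030  23 29 98 3f 74 fd 7b ┃  
──┼┃00000040  03 37 1b 1b 1b 1b 7b ┃  
3 │┃00000050  f6 57 b0 b0 b0 b0 b0 ┃  
──┼┃00000060  a7 09 68 c5 c5 c5 c5 ┃  
2 │┃                               ┃  
──┼┃                               ┃  
5 │┃                               ┃  
──┴┃                               ┃  
   ┃                               ┃  
   ┃                               ┃  


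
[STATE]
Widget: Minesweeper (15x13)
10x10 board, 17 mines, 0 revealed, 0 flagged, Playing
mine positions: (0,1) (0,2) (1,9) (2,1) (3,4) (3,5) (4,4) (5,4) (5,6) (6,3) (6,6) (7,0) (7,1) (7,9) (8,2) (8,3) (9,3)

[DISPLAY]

■■■■■■■■■■     
■■■■■■■■■■     
■■■■■■■■■■     
■■■■■■■■■■     
■■■■■■■■■■     
■■■■■■■■■■     
■■■■■■■■■■     
■■■■■■■■■■     
■■■■■■■■■■     
■■■■■■■■■■     
               
               
               


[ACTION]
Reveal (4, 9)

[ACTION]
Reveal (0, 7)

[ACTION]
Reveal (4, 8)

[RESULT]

■■■1    1■     
■■■1    1■     
■■■1221 11     
■■■■■■1        
■■■■■■21       
■■■■■■■2       
■■■■■■■211     
■■■■■■■■■■     
■■■■■■■■■■     
■■■■■■■■■■     
               
               
               


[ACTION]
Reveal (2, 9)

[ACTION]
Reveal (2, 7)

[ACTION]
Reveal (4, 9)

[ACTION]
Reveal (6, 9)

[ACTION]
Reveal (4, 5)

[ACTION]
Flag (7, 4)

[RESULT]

■■■1    1■     
■■■1    1■     
■■■1221 11     
■■■■■■1        
■■■■■521       
■■■■■■■2       
■■■■■■■211     
■■■■⚑■■■■■     
■■■■■■■■■■     
■■■■■■■■■■     
               
               
               


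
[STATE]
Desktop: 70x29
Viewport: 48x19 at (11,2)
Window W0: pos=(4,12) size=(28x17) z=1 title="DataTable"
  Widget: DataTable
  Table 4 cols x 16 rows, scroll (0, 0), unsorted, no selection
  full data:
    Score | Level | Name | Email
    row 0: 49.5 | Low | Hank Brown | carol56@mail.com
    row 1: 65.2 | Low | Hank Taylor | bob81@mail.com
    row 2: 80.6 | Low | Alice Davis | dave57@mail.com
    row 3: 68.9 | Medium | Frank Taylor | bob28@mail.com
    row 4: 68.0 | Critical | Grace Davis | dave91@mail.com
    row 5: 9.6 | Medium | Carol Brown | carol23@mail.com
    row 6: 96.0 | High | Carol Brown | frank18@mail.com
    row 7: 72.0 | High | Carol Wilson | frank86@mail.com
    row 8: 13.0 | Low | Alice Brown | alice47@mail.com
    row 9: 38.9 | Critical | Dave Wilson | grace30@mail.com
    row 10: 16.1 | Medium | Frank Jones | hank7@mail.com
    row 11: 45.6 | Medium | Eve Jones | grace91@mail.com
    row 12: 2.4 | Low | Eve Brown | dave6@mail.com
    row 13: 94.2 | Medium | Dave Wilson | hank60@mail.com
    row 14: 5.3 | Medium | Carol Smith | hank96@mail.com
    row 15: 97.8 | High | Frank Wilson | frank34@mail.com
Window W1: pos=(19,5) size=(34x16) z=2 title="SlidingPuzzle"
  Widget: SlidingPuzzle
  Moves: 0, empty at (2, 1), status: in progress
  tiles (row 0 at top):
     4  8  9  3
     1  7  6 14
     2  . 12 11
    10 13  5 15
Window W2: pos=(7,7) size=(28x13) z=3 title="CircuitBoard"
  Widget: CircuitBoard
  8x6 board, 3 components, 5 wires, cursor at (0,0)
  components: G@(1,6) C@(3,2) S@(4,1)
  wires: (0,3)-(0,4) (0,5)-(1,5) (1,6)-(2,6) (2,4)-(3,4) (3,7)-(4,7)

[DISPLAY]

                                                
                                                
                                                
        ┏━━━━━━━━━━━━━━━━━━━━━━━━━━━━━━━━┓      
        ┃ SlidingPuzzle                  ┃      
━━━━━━━━━━━━━━━━━━━━━━━┓─────────────────┨      
rcuitBoard             ┃┬────┐           ┃      
───────────────────────┨│  3 │           ┃      
0 1 2 3 4 5 6 7        ┃┼────┤           ┃      
[.]          · ─ ·   · ┃│ 14 │           ┃      
                     │ ┃┼────┤           ┃      
                     · ┃│ 11 │           ┃      
                       ┃┼────┤           ┃      
                 ·     ┃│ 15 │           ┃      
                 │     ┃┴────┘           ┃      
         C       ·     ┃                 ┃      
                       ┃                 ┃      
━━━━━━━━━━━━━━━━━━━━━━━┛                 ┃      
Medium  ┗━━━━━━━━━━━━━━━━━━━━━━━━━━━━━━━━┛      


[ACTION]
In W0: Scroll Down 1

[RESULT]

                                                
                                                
                                                
        ┏━━━━━━━━━━━━━━━━━━━━━━━━━━━━━━━━┓      
        ┃ SlidingPuzzle                  ┃      
━━━━━━━━━━━━━━━━━━━━━━━┓─────────────────┨      
rcuitBoard             ┃┬────┐           ┃      
───────────────────────┨│  3 │           ┃      
0 1 2 3 4 5 6 7        ┃┼────┤           ┃      
[.]          · ─ ·   · ┃│ 14 │           ┃      
                     │ ┃┼────┤           ┃      
                     · ┃│ 11 │           ┃      
                       ┃┼────┤           ┃      
                 ·     ┃│ 15 │           ┃      
                 │     ┃┴────┘           ┃      
         C       ·     ┃                 ┃      
                       ┃                 ┃      
━━━━━━━━━━━━━━━━━━━━━━━┛                 ┃      
Critical┗━━━━━━━━━━━━━━━━━━━━━━━━━━━━━━━━┛      


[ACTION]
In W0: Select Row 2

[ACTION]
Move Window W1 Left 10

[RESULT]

                                                
                                                
                                                
━━━━━━━━━━━━━━━━━━━━━━━━━━━━━━━┓                
SlidingPuzzle                  ┃                
━━━━━━━━━━━━━━━━━━━━━━━┓───────┨                
rcuitBoard             ┃       ┃                
───────────────────────┨       ┃                
0 1 2 3 4 5 6 7        ┃       ┃                
[.]          · ─ ·   · ┃       ┃                
                     │ ┃       ┃                
                     · ┃       ┃                
                       ┃       ┃                
                 ·     ┃       ┃                
                 │     ┃       ┃                
         C       ·     ┃       ┃                
                       ┃       ┃                
━━━━━━━━━━━━━━━━━━━━━━━┛       ┃                
━━━━━━━━━━━━━━━━━━━━━━━━━━━━━━━┛                


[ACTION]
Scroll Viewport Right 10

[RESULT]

                                                
                                                
                                                
━━━━━━━━━━━━━━━━━━━━━┓                          
zle                  ┃                          
━━━━━━━━━━━━━┓───────┨                          
             ┃       ┃                          
─────────────┨       ┃                          
5 6 7        ┃       ┃                          
   · ─ ·   · ┃       ┃                          
           │ ┃       ┃                          
           · ┃       ┃                          
             ┃       ┃                          
       ·     ┃       ┃                          
       │     ┃       ┃                          
       ·     ┃       ┃                          
             ┃       ┃                          
━━━━━━━━━━━━━┛       ┃                          
━━━━━━━━━━━━━━━━━━━━━┛                          


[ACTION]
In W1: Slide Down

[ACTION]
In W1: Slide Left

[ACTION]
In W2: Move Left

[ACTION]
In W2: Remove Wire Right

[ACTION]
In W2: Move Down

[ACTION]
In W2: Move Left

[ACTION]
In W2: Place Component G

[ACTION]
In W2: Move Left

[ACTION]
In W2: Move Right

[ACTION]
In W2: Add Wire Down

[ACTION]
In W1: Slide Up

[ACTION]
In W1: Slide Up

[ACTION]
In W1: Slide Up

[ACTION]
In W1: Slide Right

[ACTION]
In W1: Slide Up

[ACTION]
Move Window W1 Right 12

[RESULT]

                                                
                                                
                                                
┏━━━━━━━━━━━━━━━━━━━━━━━━━━━━━━━━┓              
┃ SlidingPuzzle                  ┃              
━━━━━━━━━━━━━┓───────────────────┨              
             ┃──┬────┐           ┃              
─────────────┨9 │  3 │           ┃              
5 6 7        ┃──┼────┤           ┃              
   · ─ ·   · ┃2 │ 14 │           ┃              
           │ ┃──┼────┤           ┃              
           · ┃5 │ 11 │           ┃              
             ┃──┼────┤           ┃              
       ·     ┃3 │ 15 │           ┃              
       │     ┃──┴────┘           ┃              
       ·     ┃                   ┃              
             ┃                   ┃              
━━━━━━━━━━━━━┛                   ┃              
┗━━━━━━━━━━━━━━━━━━━━━━━━━━━━━━━━┛              


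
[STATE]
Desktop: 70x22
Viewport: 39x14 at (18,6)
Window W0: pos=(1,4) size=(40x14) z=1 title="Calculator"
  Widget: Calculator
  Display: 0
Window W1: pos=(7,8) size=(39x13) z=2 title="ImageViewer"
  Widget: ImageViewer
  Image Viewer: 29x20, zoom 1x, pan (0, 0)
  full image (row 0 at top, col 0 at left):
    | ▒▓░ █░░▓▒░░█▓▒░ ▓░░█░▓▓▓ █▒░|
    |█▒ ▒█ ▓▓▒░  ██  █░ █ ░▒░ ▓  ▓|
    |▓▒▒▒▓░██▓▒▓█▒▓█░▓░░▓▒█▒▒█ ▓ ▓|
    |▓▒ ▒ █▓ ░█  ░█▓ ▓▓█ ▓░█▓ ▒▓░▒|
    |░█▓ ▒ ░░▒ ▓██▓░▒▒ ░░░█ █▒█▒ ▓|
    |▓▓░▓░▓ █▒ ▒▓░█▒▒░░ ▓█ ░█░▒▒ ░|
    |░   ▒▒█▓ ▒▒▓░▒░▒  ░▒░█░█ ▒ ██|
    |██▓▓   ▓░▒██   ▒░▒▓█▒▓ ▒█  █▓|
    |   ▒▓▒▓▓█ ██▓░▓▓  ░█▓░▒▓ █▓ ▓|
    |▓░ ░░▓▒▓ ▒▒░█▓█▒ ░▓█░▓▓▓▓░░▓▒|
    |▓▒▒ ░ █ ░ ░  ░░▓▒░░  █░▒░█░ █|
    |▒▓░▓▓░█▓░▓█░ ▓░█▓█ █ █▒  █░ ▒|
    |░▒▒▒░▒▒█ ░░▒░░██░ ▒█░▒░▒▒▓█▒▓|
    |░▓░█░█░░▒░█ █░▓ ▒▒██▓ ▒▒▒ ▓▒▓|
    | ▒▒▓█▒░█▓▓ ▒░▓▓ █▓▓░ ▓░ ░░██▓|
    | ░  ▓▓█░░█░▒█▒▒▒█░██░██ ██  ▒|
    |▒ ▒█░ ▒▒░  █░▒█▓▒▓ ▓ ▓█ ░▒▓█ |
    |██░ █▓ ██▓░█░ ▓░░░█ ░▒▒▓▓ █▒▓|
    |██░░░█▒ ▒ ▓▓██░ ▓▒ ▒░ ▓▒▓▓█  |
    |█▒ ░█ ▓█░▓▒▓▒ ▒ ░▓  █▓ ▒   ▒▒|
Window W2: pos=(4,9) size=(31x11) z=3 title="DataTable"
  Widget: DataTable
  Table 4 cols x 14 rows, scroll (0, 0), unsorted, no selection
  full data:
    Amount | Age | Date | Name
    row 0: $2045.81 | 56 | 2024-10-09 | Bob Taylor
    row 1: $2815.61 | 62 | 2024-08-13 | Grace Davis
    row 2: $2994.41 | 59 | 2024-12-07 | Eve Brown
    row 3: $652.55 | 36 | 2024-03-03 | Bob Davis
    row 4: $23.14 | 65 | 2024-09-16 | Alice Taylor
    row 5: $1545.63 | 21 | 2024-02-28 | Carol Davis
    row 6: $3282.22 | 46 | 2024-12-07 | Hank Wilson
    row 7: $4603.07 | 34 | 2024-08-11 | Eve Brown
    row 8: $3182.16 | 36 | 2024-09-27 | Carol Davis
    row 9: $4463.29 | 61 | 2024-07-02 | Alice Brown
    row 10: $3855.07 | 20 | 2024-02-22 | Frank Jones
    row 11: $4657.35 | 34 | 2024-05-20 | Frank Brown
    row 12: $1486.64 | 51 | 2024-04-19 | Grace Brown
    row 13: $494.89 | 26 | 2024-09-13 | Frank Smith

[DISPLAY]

──────────────────────┨                
                     0┃                
━━━━━━━━━━━━━━━━━━━━━━━━━━━┓           
━━━━━━━━━━━━━━━━┓          ┃           
                ┃──────────┨           
────────────────┨▒░        ┃           
Date      │Name ┃ ▓        ┃           
──────────┼─────┃ ▓        ┃           
2024-10-09│Bob T┃░▒        ┃           
2024-08-13│Grace┃ ▓        ┃           
2024-12-07│Eve B┃ ░        ┃           
2024-03-03│Bob D┃██        ┃           
2024-09-16│Alice┃█▓        ┃           
━━━━━━━━━━━━━━━━┛ ▓        ┃           


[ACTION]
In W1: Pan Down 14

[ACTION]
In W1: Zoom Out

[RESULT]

──────────────────────┨                
                     0┃                
━━━━━━━━━━━━━━━━━━━━━━━━━━━┓           
━━━━━━━━━━━━━━━━┓          ┃           
                ┃──────────┨           
────────────────┨█▓        ┃           
Date      │Name ┃ ▒        ┃           
──────────┼─────┃█         ┃           
2024-10-09│Bob T┃▒▓        ┃           
2024-08-13│Grace┃          ┃           
2024-12-07│Eve B┃▒▒        ┃           
2024-03-03│Bob D┃          ┃           
2024-09-16│Alice┃          ┃           
━━━━━━━━━━━━━━━━┛          ┃           
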